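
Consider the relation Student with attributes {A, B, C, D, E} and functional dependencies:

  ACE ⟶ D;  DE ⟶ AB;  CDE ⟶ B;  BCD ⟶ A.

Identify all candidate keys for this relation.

{A, C, E}; {C, D, E}

Attributes C, E never appear on any right-hand side, so every candidate key must contain {C, E}.
{C, E}⁺ = {C, E}, which is not all of the schema, so we must add further attributes.
{A, C, E}⁺: ACE→D adds D; DE→AB adds B → {A, B, C, D, E}. Minimal: {C, E}⁺ = {C, E}; {A, E}⁺ = {A, E}; {A, C}⁺ = {A, C} — none reach the full schema.
{C, D, E}⁺: DE→AB adds A, B → {A, B, C, D, E}. Minimal: {D, E}⁺ = {A, B, D, E}; {C, E}⁺ = {C, E}; {C, D}⁺ = {C, D} — none reach the full schema.
Any other superkey contains one of these as a subset, so there are no further candidate keys.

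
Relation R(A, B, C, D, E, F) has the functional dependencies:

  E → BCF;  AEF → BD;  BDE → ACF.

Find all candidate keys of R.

(A, E); (D, E)

Attribute E never appears on the right-hand side of any dependency, so E must belong to every candidate key.
{E}⁺ = {B, C, E, F}, which is not all of the schema, so we must add further attributes.
{A, E}⁺: E→BCF adds B, C, F; AEF→BD adds D → {A, B, C, D, E, F}.
{D, E}⁺: E→BCF adds B, C, F; BDE→ACF adds A → {A, B, C, D, E, F}.
Any other superkey contains one of these as a subset, so there are no further candidate keys.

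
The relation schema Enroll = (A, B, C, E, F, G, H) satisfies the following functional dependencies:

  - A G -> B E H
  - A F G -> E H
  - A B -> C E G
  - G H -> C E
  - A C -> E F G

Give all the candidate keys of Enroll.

AB, AC, AG

Attribute A never appears on the right-hand side of any dependency, so A must belong to every candidate key.
{A}⁺ = {A}, which is not all of the schema, so we must add further attributes.
{A, B}⁺: AB→CEG adds C, E, G; AC→EFG adds F; AG→BEH adds H → {A, B, C, E, F, G, H}. Minimal: {B}⁺ = {B}; {A}⁺ = {A} — none reach the full schema.
{A, C}⁺: AC→EFG adds E, F, G; AG→BEH adds B, H → {A, B, C, E, F, G, H}. Minimal: {C}⁺ = {C}; {A}⁺ = {A} — none reach the full schema.
{A, G}⁺: AG→BEH adds B, E, H; AB→CEG adds C; AC→EFG adds F → {A, B, C, E, F, G, H}. Minimal: {G}⁺ = {G}; {A}⁺ = {A} — none reach the full schema.
Any other superkey contains one of these as a subset, so there are no further candidate keys.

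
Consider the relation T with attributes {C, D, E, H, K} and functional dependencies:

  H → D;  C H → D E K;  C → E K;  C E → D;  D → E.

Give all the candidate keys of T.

CH

Attributes C, H never appear on any right-hand side, so every candidate key must contain {C, H}.
{C, H}⁺ = {C, D, E, H, K}, which is all of the schema, so {C, H} is the only candidate key.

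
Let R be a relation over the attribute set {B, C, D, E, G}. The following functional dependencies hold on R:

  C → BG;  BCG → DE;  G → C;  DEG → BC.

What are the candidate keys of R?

{C}⁺: C→BG adds B, G; BCG→DE adds D, E → {B, C, D, E, G}.
{G}⁺: G→C adds C; C→BG adds B; BCG→DE adds D, E → {B, C, D, E, G}.

(C), (G)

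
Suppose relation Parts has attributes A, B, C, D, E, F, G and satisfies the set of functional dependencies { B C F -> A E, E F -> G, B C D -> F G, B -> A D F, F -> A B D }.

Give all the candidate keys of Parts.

{B, C}, {C, F}

{B, C}⁺: B→ADF adds A, D, F; BCF→AE adds E; EF→G adds G → {A, B, C, D, E, F, G}. Minimal: {C}⁺ = {C}; {B}⁺ = {A, B, D, F} — none reach the full schema.
{C, F}⁺: F→ABD adds A, B, D; BCF→AE adds E; EF→G adds G → {A, B, C, D, E, F, G}. Minimal: {F}⁺ = {A, B, D, F}; {C}⁺ = {C} — none reach the full schema.
Any other superkey contains one of these as a subset, so there are no further candidate keys.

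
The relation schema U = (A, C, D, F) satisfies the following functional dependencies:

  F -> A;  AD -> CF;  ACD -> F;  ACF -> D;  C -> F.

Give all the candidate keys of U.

{C}⁺: C→F adds F; F→A adds A; ACF→D adds D → {A, C, D, F}.
{A, D}⁺: AD→CF adds C, F → {A, C, D, F}. Minimal: {D}⁺ = {D}; {A}⁺ = {A} — none reach the full schema.
{D, F}⁺: F→A adds A; AD→CF adds C → {A, C, D, F}. Minimal: {F}⁺ = {A, F}; {D}⁺ = {D} — none reach the full schema.
Any other superkey contains one of these as a subset, so there are no further candidate keys.

(C), (A, D), (D, F)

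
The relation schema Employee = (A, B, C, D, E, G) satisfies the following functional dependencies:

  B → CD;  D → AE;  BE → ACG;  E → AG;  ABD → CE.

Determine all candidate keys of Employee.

Attribute B never appears on the right-hand side of any dependency, so B must belong to every candidate key.
{B}⁺ = {A, B, C, D, E, G}, which is all of the schema, so {B} is the only candidate key.

{B}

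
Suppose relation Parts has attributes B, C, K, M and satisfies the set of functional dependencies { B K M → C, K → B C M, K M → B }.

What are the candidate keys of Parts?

{K}

Attribute K never appears on the right-hand side of any dependency, so K must belong to every candidate key.
{K}⁺ = {B, C, K, M}, which is all of the schema, so {K} is the only candidate key.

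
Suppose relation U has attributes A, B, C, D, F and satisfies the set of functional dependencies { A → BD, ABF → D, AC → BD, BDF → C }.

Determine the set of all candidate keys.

AF

{A, F}⁺: A→BD adds B, D; BDF→C adds C → {A, B, C, D, F}. Minimal: {F}⁺ = {F}; {A}⁺ = {A, B, D} — none reach the full schema.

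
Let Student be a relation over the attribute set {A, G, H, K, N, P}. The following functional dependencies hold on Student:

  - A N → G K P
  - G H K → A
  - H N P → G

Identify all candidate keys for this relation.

{A, H, N}, {G, H, K, N}, {H, K, N, P}

Attributes H, N never appear on any right-hand side, so every candidate key must contain {H, N}.
{H, N}⁺ = {H, N}, which is not all of the schema, so we must add further attributes.
{A, H, N}⁺: AN→GKP adds G, K, P → {A, G, H, K, N, P}.
{G, H, K, N}⁺: GHK→A adds A; AN→GKP adds P → {A, G, H, K, N, P}.
{H, K, N, P}⁺: HNP→G adds G; GHK→A adds A → {A, G, H, K, N, P}.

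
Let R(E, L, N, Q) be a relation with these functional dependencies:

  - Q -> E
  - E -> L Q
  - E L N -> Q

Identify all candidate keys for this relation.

EN, NQ

{E, N}⁺: E→LQ adds L, Q → {E, L, N, Q}. Minimal: {N}⁺ = {N}; {E}⁺ = {E, L, Q} — none reach the full schema.
{N, Q}⁺: Q→E adds E; E→LQ adds L → {E, L, N, Q}. Minimal: {Q}⁺ = {E, L, Q}; {N}⁺ = {N} — none reach the full schema.
Any other superkey contains one of these as a subset, so there are no further candidate keys.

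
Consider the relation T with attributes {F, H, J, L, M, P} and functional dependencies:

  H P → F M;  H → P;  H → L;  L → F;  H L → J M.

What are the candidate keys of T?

Attribute H never appears on the right-hand side of any dependency, so H must belong to every candidate key.
{H}⁺ = {F, H, J, L, M, P}, which is all of the schema, so {H} is the only candidate key.

{H}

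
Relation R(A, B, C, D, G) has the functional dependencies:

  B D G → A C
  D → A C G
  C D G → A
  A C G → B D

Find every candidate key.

{D}⁺: D→ACG adds A, C, G; ACG→BD adds B → {A, B, C, D, G}.
{A, C, G}⁺: ACG→BD adds B, D → {A, B, C, D, G}. Minimal: {C, G}⁺ = {C, G}; {A, G}⁺ = {A, G}; {A, C}⁺ = {A, C} — none reach the full schema.

D, ACG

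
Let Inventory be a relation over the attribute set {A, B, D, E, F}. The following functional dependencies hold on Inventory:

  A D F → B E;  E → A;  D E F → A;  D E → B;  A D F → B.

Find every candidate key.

ADF; DEF

Attributes D, F never appear on any right-hand side, so every candidate key must contain {D, F}.
{D, F}⁺ = {D, F}, which is not all of the schema, so we must add further attributes.
{A, D, F}⁺: ADF→BE adds B, E → {A, B, D, E, F}.
{D, E, F}⁺: E→A adds A; DE→B adds B → {A, B, D, E, F}.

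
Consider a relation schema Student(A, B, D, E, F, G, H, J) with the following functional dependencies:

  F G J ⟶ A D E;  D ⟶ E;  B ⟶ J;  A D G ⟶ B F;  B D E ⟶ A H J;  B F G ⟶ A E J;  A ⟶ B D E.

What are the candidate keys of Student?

{A, G}, {B, D, G}, {B, F, G}, {F, G, J}

{A, G}⁺: A→BDE adds B, D, E; B→J adds J; ADG→BF adds F; BDE→AHJ adds H → {A, B, D, E, F, G, H, J}. Minimal: {G}⁺ = {G}; {A}⁺ = {A, B, D, E, H, J} — none reach the full schema.
{B, D, G}⁺: D→E adds E; B→J adds J; BDE→AHJ adds A, H; ADG→BF adds F → {A, B, D, E, F, G, H, J}. Minimal: {D, G}⁺ = {D, E, G}; {B, G}⁺ = {B, G, J}; {B, D}⁺ = {A, B, D, E, H, J} — none reach the full schema.
{B, F, G}⁺: B→J adds J; BFG→AEJ adds A, E; A→BDE adds D; BDE→AHJ adds H → {A, B, D, E, F, G, H, J}. Minimal: {F, G}⁺ = {F, G}; {B, G}⁺ = {B, G, J}; {B, F}⁺ = {B, F, J} — none reach the full schema.
{F, G, J}⁺: FGJ→ADE adds A, D, E; ADG→BF adds B; BDE→AHJ adds H → {A, B, D, E, F, G, H, J}. Minimal: {G, J}⁺ = {G, J}; {F, J}⁺ = {F, J}; {F, G}⁺ = {F, G} — none reach the full schema.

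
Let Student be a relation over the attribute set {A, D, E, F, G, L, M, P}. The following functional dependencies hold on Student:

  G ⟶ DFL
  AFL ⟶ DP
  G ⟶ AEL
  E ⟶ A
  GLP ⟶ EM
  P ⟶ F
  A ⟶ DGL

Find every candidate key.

{A}; {E}; {G}

{A}⁺: A→DGL adds D, G, L; G→DFL adds F; AFL→DP adds P; G→AEL adds E; GLP→EM adds M → {A, D, E, F, G, L, M, P}.
{E}⁺: E→A adds A; A→DGL adds D, G, L; G→DFL adds F; AFL→DP adds P; GLP→EM adds M → {A, D, E, F, G, L, M, P}.
{G}⁺: G→DFL adds D, F, L; G→AEL adds A, E; AFL→DP adds P; GLP→EM adds M → {A, D, E, F, G, L, M, P}.
Any other superkey contains one of these as a subset, so there are no further candidate keys.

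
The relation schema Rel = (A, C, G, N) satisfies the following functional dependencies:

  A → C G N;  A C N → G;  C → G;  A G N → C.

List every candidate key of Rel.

Attribute A never appears on the right-hand side of any dependency, so A must belong to every candidate key.
{A}⁺ = {A, C, G, N}, which is all of the schema, so {A} is the only candidate key.

{A}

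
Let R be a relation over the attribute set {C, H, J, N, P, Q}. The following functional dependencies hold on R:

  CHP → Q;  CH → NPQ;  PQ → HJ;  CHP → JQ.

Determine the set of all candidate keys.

{C, H}⁺: CH→NPQ adds N, P, Q; PQ→HJ adds J → {C, H, J, N, P, Q}.
{C, P, Q}⁺: PQ→HJ adds H, J; CH→NPQ adds N → {C, H, J, N, P, Q}.

(C, H); (C, P, Q)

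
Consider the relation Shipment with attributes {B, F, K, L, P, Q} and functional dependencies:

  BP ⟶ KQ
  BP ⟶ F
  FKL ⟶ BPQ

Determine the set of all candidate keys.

{B, L, P}, {F, K, L}

{B, L, P}⁺: BP→KQ adds K, Q; BP→F adds F → {B, F, K, L, P, Q}. Minimal: {L, P}⁺ = {L, P}; {B, P}⁺ = {B, F, K, P, Q}; {B, L}⁺ = {B, L} — none reach the full schema.
{F, K, L}⁺: FKL→BPQ adds B, P, Q → {B, F, K, L, P, Q}. Minimal: {K, L}⁺ = {K, L}; {F, L}⁺ = {F, L}; {F, K}⁺ = {F, K} — none reach the full schema.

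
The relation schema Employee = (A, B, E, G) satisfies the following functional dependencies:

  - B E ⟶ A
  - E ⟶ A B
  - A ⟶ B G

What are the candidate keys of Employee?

{E}⁺: E→AB adds A, B; A→BG adds G → {A, B, E, G}.

E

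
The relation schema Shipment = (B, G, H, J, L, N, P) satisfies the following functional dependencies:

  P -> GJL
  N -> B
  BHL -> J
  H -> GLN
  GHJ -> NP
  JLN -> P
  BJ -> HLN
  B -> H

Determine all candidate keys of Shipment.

{B}, {H}, {N}

{B}⁺: B→H adds H; H→GLN adds G, L, N; BHL→J adds J; GHJ→NP adds P → {B, G, H, J, L, N, P}.
{H}⁺: H→GLN adds G, L, N; N→B adds B; BHL→J adds J; GHJ→NP adds P → {B, G, H, J, L, N, P}.
{N}⁺: N→B adds B; B→H adds H; H→GLN adds G, L; BHL→J adds J; GHJ→NP adds P → {B, G, H, J, L, N, P}.
Any other superkey contains one of these as a subset, so there are no further candidate keys.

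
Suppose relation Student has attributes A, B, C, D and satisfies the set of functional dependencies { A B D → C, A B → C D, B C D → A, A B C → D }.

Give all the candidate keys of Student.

Attribute B never appears on the right-hand side of any dependency, so B must belong to every candidate key.
{B}⁺ = {B}, which is not all of the schema, so we must add further attributes.
{A, B}⁺: AB→CD adds C, D → {A, B, C, D}. Minimal: {B}⁺ = {B}; {A}⁺ = {A} — none reach the full schema.
{B, C, D}⁺: BCD→A adds A → {A, B, C, D}. Minimal: {C, D}⁺ = {C, D}; {B, D}⁺ = {B, D}; {B, C}⁺ = {B, C} — none reach the full schema.
Any other superkey contains one of these as a subset, so there are no further candidate keys.

{A, B}; {B, C, D}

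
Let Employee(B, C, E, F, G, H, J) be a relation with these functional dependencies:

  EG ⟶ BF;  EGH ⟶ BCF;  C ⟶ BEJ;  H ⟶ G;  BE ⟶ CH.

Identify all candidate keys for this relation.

{C}, {B, E}, {E, G}, {E, H}

{C}⁺: C→BEJ adds B, E, J; BE→CH adds H; H→G adds G; EG→BF adds F → {B, C, E, F, G, H, J}.
{B, E}⁺: BE→CH adds C, H; C→BEJ adds J; H→G adds G; EG→BF adds F → {B, C, E, F, G, H, J}.
{E, G}⁺: EG→BF adds B, F; BE→CH adds C, H; C→BEJ adds J → {B, C, E, F, G, H, J}.
{E, H}⁺: H→G adds G; EG→BF adds B, F; EGH→BCF adds C; C→BEJ adds J → {B, C, E, F, G, H, J}.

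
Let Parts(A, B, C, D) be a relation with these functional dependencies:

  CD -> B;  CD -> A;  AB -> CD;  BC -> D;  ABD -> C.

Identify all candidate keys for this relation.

(A, B), (B, C), (C, D)

{A, B}⁺: AB→CD adds C, D → {A, B, C, D}.
{B, C}⁺: BC→D adds D; CD→A adds A → {A, B, C, D}.
{C, D}⁺: CD→B adds B; CD→A adds A → {A, B, C, D}.
Any other superkey contains one of these as a subset, so there are no further candidate keys.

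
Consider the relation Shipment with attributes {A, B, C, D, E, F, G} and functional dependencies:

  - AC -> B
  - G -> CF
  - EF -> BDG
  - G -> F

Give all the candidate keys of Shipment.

AEF; AEG

Attributes A, E never appear on any right-hand side, so every candidate key must contain {A, E}.
{A, E}⁺ = {A, E}, which is not all of the schema, so we must add further attributes.
{A, E, F}⁺: EF→BDG adds B, D, G; G→CF adds C → {A, B, C, D, E, F, G}.
{A, E, G}⁺: G→CF adds C, F; EF→BDG adds B, D → {A, B, C, D, E, F, G}.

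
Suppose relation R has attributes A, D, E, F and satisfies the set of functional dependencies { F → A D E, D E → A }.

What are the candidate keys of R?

Attribute F never appears on the right-hand side of any dependency, so F must belong to every candidate key.
{F}⁺ = {A, D, E, F}, which is all of the schema, so {F} is the only candidate key.

F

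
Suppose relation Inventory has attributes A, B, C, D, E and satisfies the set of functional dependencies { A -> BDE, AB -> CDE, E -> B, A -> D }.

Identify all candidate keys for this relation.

{A}

Attribute A never appears on the right-hand side of any dependency, so A must belong to every candidate key.
{A}⁺ = {A, B, C, D, E}, which is all of the schema, so {A} is the only candidate key.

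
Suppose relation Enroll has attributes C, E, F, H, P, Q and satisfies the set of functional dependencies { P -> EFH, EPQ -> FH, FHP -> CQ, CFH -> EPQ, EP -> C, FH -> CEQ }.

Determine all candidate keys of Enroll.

P, FH

{P}⁺: P→EFH adds E, F, H; FHP→CQ adds C, Q → {C, E, F, H, P, Q}.
{F, H}⁺: FH→CEQ adds C, E, Q; CFH→EPQ adds P → {C, E, F, H, P, Q}. Minimal: {H}⁺ = {H}; {F}⁺ = {F} — none reach the full schema.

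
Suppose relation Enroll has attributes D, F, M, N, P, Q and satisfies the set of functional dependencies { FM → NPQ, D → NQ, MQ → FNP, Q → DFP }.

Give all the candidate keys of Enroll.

Attribute M never appears on the right-hand side of any dependency, so M must belong to every candidate key.
{M}⁺ = {M}, which is not all of the schema, so we must add further attributes.
{D, M}⁺: D→NQ adds N, Q; MQ→FNP adds F, P → {D, F, M, N, P, Q}. Minimal: {M}⁺ = {M}; {D}⁺ = {D, F, N, P, Q} — none reach the full schema.
{F, M}⁺: FM→NPQ adds N, P, Q; Q→DFP adds D → {D, F, M, N, P, Q}. Minimal: {M}⁺ = {M}; {F}⁺ = {F} — none reach the full schema.
{M, Q}⁺: MQ→FNP adds F, N, P; Q→DFP adds D → {D, F, M, N, P, Q}. Minimal: {Q}⁺ = {D, F, N, P, Q}; {M}⁺ = {M} — none reach the full schema.

(D, M); (F, M); (M, Q)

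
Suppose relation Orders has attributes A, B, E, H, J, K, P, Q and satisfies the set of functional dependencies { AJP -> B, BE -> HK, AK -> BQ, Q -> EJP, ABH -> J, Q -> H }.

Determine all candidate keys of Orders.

{A, K}; {A, Q}; {A, B, E}; {A, E, J, P}

Attribute A never appears on the right-hand side of any dependency, so A must belong to every candidate key.
{A}⁺ = {A}, which is not all of the schema, so we must add further attributes.
{A, K}⁺: AK→BQ adds B, Q; Q→EJP adds E, J, P; Q→H adds H → {A, B, E, H, J, K, P, Q}. Minimal: {K}⁺ = {K}; {A}⁺ = {A} — none reach the full schema.
{A, Q}⁺: Q→EJP adds E, J, P; Q→H adds H; AJP→B adds B; BE→HK adds K → {A, B, E, H, J, K, P, Q}. Minimal: {Q}⁺ = {E, H, J, P, Q}; {A}⁺ = {A} — none reach the full schema.
{A, B, E}⁺: BE→HK adds H, K; AK→BQ adds Q; Q→EJP adds J, P → {A, B, E, H, J, K, P, Q}. Minimal: {B, E}⁺ = {B, E, H, K}; {A, E}⁺ = {A, E}; {A, B}⁺ = {A, B} — none reach the full schema.
{A, E, J, P}⁺: AJP→B adds B; BE→HK adds H, K; AK→BQ adds Q → {A, B, E, H, J, K, P, Q}. Minimal: {E, J, P}⁺ = {E, J, P}; {A, J, P}⁺ = {A, B, J, P}; {A, E, P}⁺ = {A, E, P}; … — none reach the full schema.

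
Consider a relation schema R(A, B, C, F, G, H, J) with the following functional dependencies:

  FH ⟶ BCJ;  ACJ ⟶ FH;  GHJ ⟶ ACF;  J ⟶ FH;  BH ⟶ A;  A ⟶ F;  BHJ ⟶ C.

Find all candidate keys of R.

Attribute G never appears on the right-hand side of any dependency, so G must belong to every candidate key.
{G}⁺ = {G}, which is not all of the schema, so we must add further attributes.
{G, J}⁺: J→FH adds F, H; FH→BCJ adds B, C; GHJ→ACF adds A → {A, B, C, F, G, H, J}.
{A, G, H}⁺: A→F adds F; FH→BCJ adds B, C, J → {A, B, C, F, G, H, J}.
{B, G, H}⁺: BH→A adds A; A→F adds F; FH→BCJ adds C, J → {A, B, C, F, G, H, J}.
{F, G, H}⁺: FH→BCJ adds B, C, J; GHJ→ACF adds A → {A, B, C, F, G, H, J}.
Any other superkey contains one of these as a subset, so there are no further candidate keys.

GJ, AGH, BGH, FGH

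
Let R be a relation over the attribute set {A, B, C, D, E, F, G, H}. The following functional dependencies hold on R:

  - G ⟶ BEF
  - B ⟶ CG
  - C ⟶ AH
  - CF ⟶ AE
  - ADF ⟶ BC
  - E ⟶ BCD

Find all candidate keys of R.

B, E, G, CF, ADF

{B}⁺: B→CG adds C, G; C→AH adds A, H; G→BEF adds E, F; E→BCD adds D → {A, B, C, D, E, F, G, H}.
{E}⁺: E→BCD adds B, C, D; B→CG adds G; C→AH adds A, H; G→BEF adds F → {A, B, C, D, E, F, G, H}.
{G}⁺: G→BEF adds B, E, F; B→CG adds C; C→AH adds A, H; E→BCD adds D → {A, B, C, D, E, F, G, H}.
{C, F}⁺: C→AH adds A, H; CF→AE adds E; E→BCD adds B, D; B→CG adds G → {A, B, C, D, E, F, G, H}. Minimal: {F}⁺ = {F}; {C}⁺ = {A, C, H} — none reach the full schema.
{A, D, F}⁺: ADF→BC adds B, C; B→CG adds G; C→AH adds H; CF→AE adds E → {A, B, C, D, E, F, G, H}. Minimal: {D, F}⁺ = {D, F}; {A, F}⁺ = {A, F}; {A, D}⁺ = {A, D} — none reach the full schema.
Any other superkey contains one of these as a subset, so there are no further candidate keys.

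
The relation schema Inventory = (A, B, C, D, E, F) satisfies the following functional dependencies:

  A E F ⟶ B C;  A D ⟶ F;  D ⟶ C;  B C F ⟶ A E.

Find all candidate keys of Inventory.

{A, B, D}, {A, D, E}, {B, D, F}

Attribute D never appears on the right-hand side of any dependency, so D must belong to every candidate key.
{D}⁺ = {C, D}, which is not all of the schema, so we must add further attributes.
{A, B, D}⁺: AD→F adds F; D→C adds C; BCF→AE adds E → {A, B, C, D, E, F}.
{A, D, E}⁺: AD→F adds F; D→C adds C; AEF→BC adds B → {A, B, C, D, E, F}.
{B, D, F}⁺: D→C adds C; BCF→AE adds A, E → {A, B, C, D, E, F}.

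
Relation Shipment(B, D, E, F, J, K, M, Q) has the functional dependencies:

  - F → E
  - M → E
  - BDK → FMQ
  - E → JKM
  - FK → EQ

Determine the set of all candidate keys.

{B, D, E}, {B, D, F}, {B, D, K}, {B, D, M}

Attributes B, D never appear on any right-hand side, so every candidate key must contain {B, D}.
{B, D}⁺ = {B, D}, which is not all of the schema, so we must add further attributes.
{B, D, E}⁺: E→JKM adds J, K, M; BDK→FMQ adds F, Q → {B, D, E, F, J, K, M, Q}.
{B, D, F}⁺: F→E adds E; E→JKM adds J, K, M; FK→EQ adds Q → {B, D, E, F, J, K, M, Q}.
{B, D, K}⁺: BDK→FMQ adds F, M, Q; FK→EQ adds E; E→JKM adds J → {B, D, E, F, J, K, M, Q}.
{B, D, M}⁺: M→E adds E; E→JKM adds J, K; BDK→FMQ adds F, Q → {B, D, E, F, J, K, M, Q}.
Any other superkey contains one of these as a subset, so there are no further candidate keys.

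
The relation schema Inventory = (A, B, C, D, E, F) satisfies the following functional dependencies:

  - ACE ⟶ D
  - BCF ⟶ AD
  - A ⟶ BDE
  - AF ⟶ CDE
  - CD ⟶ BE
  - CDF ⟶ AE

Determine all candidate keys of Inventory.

Attribute F never appears on the right-hand side of any dependency, so F must belong to every candidate key.
{F}⁺ = {F}, which is not all of the schema, so we must add further attributes.
{A, F}⁺: A→BDE adds B, D, E; AF→CDE adds C → {A, B, C, D, E, F}. Minimal: {F}⁺ = {F}; {A}⁺ = {A, B, D, E} — none reach the full schema.
{B, C, F}⁺: BCF→AD adds A, D; A→BDE adds E → {A, B, C, D, E, F}. Minimal: {C, F}⁺ = {C, F}; {B, F}⁺ = {B, F}; {B, C}⁺ = {B, C} — none reach the full schema.
{C, D, F}⁺: CD→BE adds B, E; CDF→AE adds A → {A, B, C, D, E, F}. Minimal: {D, F}⁺ = {D, F}; {C, F}⁺ = {C, F}; {C, D}⁺ = {B, C, D, E} — none reach the full schema.

{A, F}, {B, C, F}, {C, D, F}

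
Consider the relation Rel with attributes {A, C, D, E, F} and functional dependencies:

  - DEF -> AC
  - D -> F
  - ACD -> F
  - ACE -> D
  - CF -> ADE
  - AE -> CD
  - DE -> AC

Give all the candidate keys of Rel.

(A, E), (C, D), (C, F), (D, E)

{A, E}⁺: AE→CD adds C, D; D→F adds F → {A, C, D, E, F}. Minimal: {E}⁺ = {E}; {A}⁺ = {A} — none reach the full schema.
{C, D}⁺: D→F adds F; CF→ADE adds A, E → {A, C, D, E, F}. Minimal: {D}⁺ = {D, F}; {C}⁺ = {C} — none reach the full schema.
{C, F}⁺: CF→ADE adds A, D, E → {A, C, D, E, F}. Minimal: {F}⁺ = {F}; {C}⁺ = {C} — none reach the full schema.
{D, E}⁺: D→F adds F; DE→AC adds A, C → {A, C, D, E, F}. Minimal: {E}⁺ = {E}; {D}⁺ = {D, F} — none reach the full schema.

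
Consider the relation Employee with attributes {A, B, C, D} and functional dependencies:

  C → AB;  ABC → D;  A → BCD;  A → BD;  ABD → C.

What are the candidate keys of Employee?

{A}, {C}

{A}⁺: A→BCD adds B, C, D → {A, B, C, D}.
{C}⁺: C→AB adds A, B; ABC→D adds D → {A, B, C, D}.
Any other superkey contains one of these as a subset, so there are no further candidate keys.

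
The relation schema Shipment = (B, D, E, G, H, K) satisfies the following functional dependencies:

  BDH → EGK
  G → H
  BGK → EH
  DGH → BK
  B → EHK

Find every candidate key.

{B, D}, {D, G}

Attribute D never appears on the right-hand side of any dependency, so D must belong to every candidate key.
{D}⁺ = {D}, which is not all of the schema, so we must add further attributes.
{B, D}⁺: B→EHK adds E, H, K; BDH→EGK adds G → {B, D, E, G, H, K}. Minimal: {D}⁺ = {D}; {B}⁺ = {B, E, H, K} — none reach the full schema.
{D, G}⁺: G→H adds H; DGH→BK adds B, K; B→EHK adds E → {B, D, E, G, H, K}. Minimal: {G}⁺ = {G, H}; {D}⁺ = {D} — none reach the full schema.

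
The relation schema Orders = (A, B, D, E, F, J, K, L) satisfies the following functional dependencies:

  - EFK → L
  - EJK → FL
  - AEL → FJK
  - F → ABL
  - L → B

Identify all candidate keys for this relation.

Attributes D, E never appear on any right-hand side, so every candidate key must contain {D, E}.
{D, E}⁺ = {D, E}, which is not all of the schema, so we must add further attributes.
{D, E, F}⁺: F→ABL adds A, B, L; AEL→FJK adds J, K → {A, B, D, E, F, J, K, L}. Minimal: {E, F}⁺ = {A, B, E, F, J, K, L}; {D, F}⁺ = {A, B, D, F, L}; {D, E}⁺ = {D, E} — none reach the full schema.
{A, D, E, L}⁺: AEL→FJK adds F, J, K; F→ABL adds B → {A, B, D, E, F, J, K, L}. Minimal: {D, E, L}⁺ = {B, D, E, L}; {A, E, L}⁺ = {A, B, E, F, J, K, L}; {A, D, L}⁺ = {A, B, D, L}; … — none reach the full schema.
{D, E, J, K}⁺: EJK→FL adds F, L; F→ABL adds A, B → {A, B, D, E, F, J, K, L}. Minimal: {E, J, K}⁺ = {A, B, E, F, J, K, L}; {D, J, K}⁺ = {D, J, K}; {D, E, K}⁺ = {D, E, K}; … — none reach the full schema.

{D, E, F}; {A, D, E, L}; {D, E, J, K}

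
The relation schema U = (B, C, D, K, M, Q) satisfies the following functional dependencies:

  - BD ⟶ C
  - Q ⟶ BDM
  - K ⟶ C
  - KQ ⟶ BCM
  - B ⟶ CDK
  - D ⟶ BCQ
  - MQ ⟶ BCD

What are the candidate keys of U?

{B}⁺: B→CDK adds C, D, K; D→BCQ adds Q; Q→BDM adds M → {B, C, D, K, M, Q}.
{D}⁺: D→BCQ adds B, C, Q; Q→BDM adds M; B→CDK adds K → {B, C, D, K, M, Q}.
{Q}⁺: Q→BDM adds B, D, M; B→CDK adds C, K → {B, C, D, K, M, Q}.

{B}; {D}; {Q}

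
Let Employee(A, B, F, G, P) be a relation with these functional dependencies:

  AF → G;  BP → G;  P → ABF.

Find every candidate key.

Attribute P never appears on the right-hand side of any dependency, so P must belong to every candidate key.
{P}⁺ = {A, B, F, G, P}, which is all of the schema, so {P} is the only candidate key.

P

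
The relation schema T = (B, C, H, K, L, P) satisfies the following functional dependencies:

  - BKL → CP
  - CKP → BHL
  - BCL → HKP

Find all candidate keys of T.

{B, C, L}⁺: BCL→HKP adds H, K, P → {B, C, H, K, L, P}.
{B, K, L}⁺: BKL→CP adds C, P; CKP→BHL adds H → {B, C, H, K, L, P}.
{C, K, P}⁺: CKP→BHL adds B, H, L → {B, C, H, K, L, P}.

(B, C, L), (B, K, L), (C, K, P)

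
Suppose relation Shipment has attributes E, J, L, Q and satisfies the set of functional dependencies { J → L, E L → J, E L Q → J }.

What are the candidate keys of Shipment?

Attributes E, Q never appear on any right-hand side, so every candidate key must contain {E, Q}.
{E, Q}⁺ = {E, Q}, which is not all of the schema, so we must add further attributes.
{E, J, Q}⁺: J→L adds L → {E, J, L, Q}.
{E, L, Q}⁺: EL→J adds J → {E, J, L, Q}.
Any other superkey contains one of these as a subset, so there are no further candidate keys.

(E, J, Q), (E, L, Q)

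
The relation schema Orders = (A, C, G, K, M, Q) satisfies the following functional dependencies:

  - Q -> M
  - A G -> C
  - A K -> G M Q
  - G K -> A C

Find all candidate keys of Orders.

{A, K}, {G, K}

Attribute K never appears on the right-hand side of any dependency, so K must belong to every candidate key.
{K}⁺ = {K}, which is not all of the schema, so we must add further attributes.
{A, K}⁺: AK→GMQ adds G, M, Q; GK→AC adds C → {A, C, G, K, M, Q}.
{G, K}⁺: GK→AC adds A, C; AK→GMQ adds M, Q → {A, C, G, K, M, Q}.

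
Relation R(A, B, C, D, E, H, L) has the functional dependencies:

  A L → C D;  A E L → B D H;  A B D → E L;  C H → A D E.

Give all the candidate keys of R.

(A, B, D); (A, B, L); (A, E, L); (A, H, L); (B, C, H); (C, H, L)

{A, B, D}⁺: ABD→EL adds E, L; AL→CD adds C; AEL→BDH adds H → {A, B, C, D, E, H, L}. Minimal: {B, D}⁺ = {B, D}; {A, D}⁺ = {A, D}; {A, B}⁺ = {A, B} — none reach the full schema.
{A, B, L}⁺: AL→CD adds C, D; ABD→EL adds E; AEL→BDH adds H → {A, B, C, D, E, H, L}. Minimal: {B, L}⁺ = {B, L}; {A, L}⁺ = {A, C, D, L}; {A, B}⁺ = {A, B} — none reach the full schema.
{A, E, L}⁺: AL→CD adds C, D; AEL→BDH adds B, H → {A, B, C, D, E, H, L}. Minimal: {E, L}⁺ = {E, L}; {A, L}⁺ = {A, C, D, L}; {A, E}⁺ = {A, E} — none reach the full schema.
{A, H, L}⁺: AL→CD adds C, D; CH→ADE adds E; AEL→BDH adds B → {A, B, C, D, E, H, L}. Minimal: {H, L}⁺ = {H, L}; {A, L}⁺ = {A, C, D, L}; {A, H}⁺ = {A, H} — none reach the full schema.
{B, C, H}⁺: CH→ADE adds A, D, E; ABD→EL adds L → {A, B, C, D, E, H, L}. Minimal: {C, H}⁺ = {A, C, D, E, H}; {B, H}⁺ = {B, H}; {B, C}⁺ = {B, C} — none reach the full schema.
{C, H, L}⁺: CH→ADE adds A, D, E; AEL→BDH adds B → {A, B, C, D, E, H, L}. Minimal: {H, L}⁺ = {H, L}; {C, L}⁺ = {C, L}; {C, H}⁺ = {A, C, D, E, H} — none reach the full schema.
Any other superkey contains one of these as a subset, so there are no further candidate keys.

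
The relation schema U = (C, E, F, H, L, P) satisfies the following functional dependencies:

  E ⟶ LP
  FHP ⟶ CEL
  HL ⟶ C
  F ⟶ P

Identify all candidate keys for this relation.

{F, H}

{F, H}⁺: F→P adds P; FHP→CEL adds C, E, L → {C, E, F, H, L, P}.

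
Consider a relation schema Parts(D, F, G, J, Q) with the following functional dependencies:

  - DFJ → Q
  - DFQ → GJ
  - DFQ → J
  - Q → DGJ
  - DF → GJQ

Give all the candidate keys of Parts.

Attribute F never appears on the right-hand side of any dependency, so F must belong to every candidate key.
{F}⁺ = {F}, which is not all of the schema, so we must add further attributes.
{D, F}⁺: DF→GJQ adds G, J, Q → {D, F, G, J, Q}. Minimal: {F}⁺ = {F}; {D}⁺ = {D} — none reach the full schema.
{F, Q}⁺: Q→DGJ adds D, G, J → {D, F, G, J, Q}. Minimal: {Q}⁺ = {D, G, J, Q}; {F}⁺ = {F} — none reach the full schema.

DF, FQ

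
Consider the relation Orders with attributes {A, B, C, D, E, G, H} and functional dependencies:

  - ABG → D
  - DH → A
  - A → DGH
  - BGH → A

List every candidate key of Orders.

Attributes B, C, E never appear on any right-hand side, so every candidate key must contain {B, C, E}.
{B, C, E}⁺ = {B, C, E}, which is not all of the schema, so we must add further attributes.
{A, B, C, E}⁺: A→DGH adds D, G, H → {A, B, C, D, E, G, H}.
{B, C, D, E, H}⁺: DH→A adds A; A→DGH adds G → {A, B, C, D, E, G, H}.
{B, C, E, G, H}⁺: BGH→A adds A; ABG→D adds D → {A, B, C, D, E, G, H}.

(A, B, C, E); (B, C, D, E, H); (B, C, E, G, H)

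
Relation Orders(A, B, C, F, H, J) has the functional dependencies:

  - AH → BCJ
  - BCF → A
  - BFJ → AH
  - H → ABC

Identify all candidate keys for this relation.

FH; BFJ

Attribute F never appears on the right-hand side of any dependency, so F must belong to every candidate key.
{F}⁺ = {F}, which is not all of the schema, so we must add further attributes.
{F, H}⁺: H→ABC adds A, B, C; AH→BCJ adds J → {A, B, C, F, H, J}. Minimal: {H}⁺ = {A, B, C, H, J}; {F}⁺ = {F} — none reach the full schema.
{B, F, J}⁺: BFJ→AH adds A, H; H→ABC adds C → {A, B, C, F, H, J}. Minimal: {F, J}⁺ = {F, J}; {B, J}⁺ = {B, J}; {B, F}⁺ = {B, F} — none reach the full schema.
Any other superkey contains one of these as a subset, so there are no further candidate keys.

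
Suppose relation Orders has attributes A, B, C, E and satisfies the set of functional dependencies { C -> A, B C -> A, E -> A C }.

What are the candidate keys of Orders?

Attributes B, E never appear on any right-hand side, so every candidate key must contain {B, E}.
{B, E}⁺ = {A, B, C, E}, which is all of the schema, so {B, E} is the only candidate key.

{B, E}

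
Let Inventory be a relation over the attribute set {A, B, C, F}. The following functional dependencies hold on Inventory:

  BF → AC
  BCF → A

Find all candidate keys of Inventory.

{B, F}⁺: BF→AC adds A, C → {A, B, C, F}.
No other minimal superkey exists.

(B, F)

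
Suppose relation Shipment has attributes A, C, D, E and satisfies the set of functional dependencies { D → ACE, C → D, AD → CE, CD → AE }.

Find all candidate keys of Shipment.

C, D

{C}⁺: C→D adds D; CD→AE adds A, E → {A, C, D, E}.
{D}⁺: D→ACE adds A, C, E → {A, C, D, E}.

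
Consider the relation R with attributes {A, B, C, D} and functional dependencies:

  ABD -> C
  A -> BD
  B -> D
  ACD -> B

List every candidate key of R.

{A}

Attribute A never appears on the right-hand side of any dependency, so A must belong to every candidate key.
{A}⁺ = {A, B, C, D}, which is all of the schema, so {A} is the only candidate key.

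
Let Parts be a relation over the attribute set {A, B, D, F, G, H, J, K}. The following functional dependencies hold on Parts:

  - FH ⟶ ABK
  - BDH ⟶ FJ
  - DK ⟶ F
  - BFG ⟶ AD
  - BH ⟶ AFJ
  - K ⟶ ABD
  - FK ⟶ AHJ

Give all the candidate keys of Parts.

Attribute G never appears on the right-hand side of any dependency, so G must belong to every candidate key.
{G}⁺ = {G}, which is not all of the schema, so we must add further attributes.
{G, K}⁺: K→ABD adds A, B, D; DK→F adds F; FK→AHJ adds H, J → {A, B, D, F, G, H, J, K}. Minimal: {K}⁺ = {A, B, D, F, H, J, K}; {G}⁺ = {G} — none reach the full schema.
{B, G, H}⁺: BH→AFJ adds A, F, J; FH→ABK adds K; BFG→AD adds D → {A, B, D, F, G, H, J, K}. Minimal: {G, H}⁺ = {G, H}; {B, H}⁺ = {A, B, D, F, H, J, K}; {B, G}⁺ = {B, G} — none reach the full schema.
{F, G, H}⁺: FH→ABK adds A, B, K; BFG→AD adds D; BH→AFJ adds J → {A, B, D, F, G, H, J, K}. Minimal: {G, H}⁺ = {G, H}; {F, H}⁺ = {A, B, D, F, H, J, K}; {F, G}⁺ = {F, G} — none reach the full schema.

{G, K}, {B, G, H}, {F, G, H}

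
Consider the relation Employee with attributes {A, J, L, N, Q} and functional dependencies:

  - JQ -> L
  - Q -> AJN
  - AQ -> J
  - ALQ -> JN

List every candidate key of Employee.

Attribute Q never appears on the right-hand side of any dependency, so Q must belong to every candidate key.
{Q}⁺ = {A, J, L, N, Q}, which is all of the schema, so {Q} is the only candidate key.

{Q}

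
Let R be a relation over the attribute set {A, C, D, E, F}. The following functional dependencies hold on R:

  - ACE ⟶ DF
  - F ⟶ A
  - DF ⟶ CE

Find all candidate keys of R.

DF; ACE; CEF

{D, F}⁺: F→A adds A; DF→CE adds C, E → {A, C, D, E, F}. Minimal: {F}⁺ = {A, F}; {D}⁺ = {D} — none reach the full schema.
{A, C, E}⁺: ACE→DF adds D, F → {A, C, D, E, F}. Minimal: {C, E}⁺ = {C, E}; {A, E}⁺ = {A, E}; {A, C}⁺ = {A, C} — none reach the full schema.
{C, E, F}⁺: F→A adds A; ACE→DF adds D → {A, C, D, E, F}. Minimal: {E, F}⁺ = {A, E, F}; {C, F}⁺ = {A, C, F}; {C, E}⁺ = {C, E} — none reach the full schema.
Any other superkey contains one of these as a subset, so there are no further candidate keys.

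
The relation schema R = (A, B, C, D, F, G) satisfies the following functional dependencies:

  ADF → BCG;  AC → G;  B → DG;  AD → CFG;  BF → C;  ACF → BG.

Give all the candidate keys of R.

AB; AD; ACF

Attribute A never appears on the right-hand side of any dependency, so A must belong to every candidate key.
{A}⁺ = {A}, which is not all of the schema, so we must add further attributes.
{A, B}⁺: B→DG adds D, G; AD→CFG adds C, F → {A, B, C, D, F, G}. Minimal: {B}⁺ = {B, D, G}; {A}⁺ = {A} — none reach the full schema.
{A, D}⁺: AD→CFG adds C, F, G; ACF→BG adds B → {A, B, C, D, F, G}. Minimal: {D}⁺ = {D}; {A}⁺ = {A} — none reach the full schema.
{A, C, F}⁺: AC→G adds G; ACF→BG adds B; B→DG adds D → {A, B, C, D, F, G}. Minimal: {C, F}⁺ = {C, F}; {A, F}⁺ = {A, F}; {A, C}⁺ = {A, C, G} — none reach the full schema.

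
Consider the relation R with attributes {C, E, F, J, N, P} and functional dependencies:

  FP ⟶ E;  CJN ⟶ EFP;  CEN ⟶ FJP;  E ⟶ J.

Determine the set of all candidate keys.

{C, E, N}⁺: CEN→FJP adds F, J, P → {C, E, F, J, N, P}. Minimal: {E, N}⁺ = {E, J, N}; {C, N}⁺ = {C, N}; {C, E}⁺ = {C, E, J} — none reach the full schema.
{C, J, N}⁺: CJN→EFP adds E, F, P → {C, E, F, J, N, P}. Minimal: {J, N}⁺ = {J, N}; {C, N}⁺ = {C, N}; {C, J}⁺ = {C, J} — none reach the full schema.
{C, F, N, P}⁺: FP→E adds E; CEN→FJP adds J → {C, E, F, J, N, P}. Minimal: {F, N, P}⁺ = {E, F, J, N, P}; {C, N, P}⁺ = {C, N, P}; {C, F, P}⁺ = {C, E, F, J, P}; … — none reach the full schema.
Any other superkey contains one of these as a subset, so there are no further candidate keys.

(C, E, N), (C, J, N), (C, F, N, P)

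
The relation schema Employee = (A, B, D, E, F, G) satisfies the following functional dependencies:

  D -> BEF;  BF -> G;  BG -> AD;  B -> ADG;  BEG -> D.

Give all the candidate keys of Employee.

{B}⁺: B→ADG adds A, D, G; D→BEF adds E, F → {A, B, D, E, F, G}.
{D}⁺: D→BEF adds B, E, F; BF→G adds G; BG→AD adds A → {A, B, D, E, F, G}.

{B}, {D}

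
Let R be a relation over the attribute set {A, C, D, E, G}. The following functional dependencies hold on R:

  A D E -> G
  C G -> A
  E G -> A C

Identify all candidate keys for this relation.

Attributes D, E never appear on any right-hand side, so every candidate key must contain {D, E}.
{D, E}⁺ = {D, E}, which is not all of the schema, so we must add further attributes.
{A, D, E}⁺: ADE→G adds G; EG→AC adds C → {A, C, D, E, G}.
{D, E, G}⁺: EG→AC adds A, C → {A, C, D, E, G}.
Any other superkey contains one of these as a subset, so there are no further candidate keys.

{A, D, E}, {D, E, G}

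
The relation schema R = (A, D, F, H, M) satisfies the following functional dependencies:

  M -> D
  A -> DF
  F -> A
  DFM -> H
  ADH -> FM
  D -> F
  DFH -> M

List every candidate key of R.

{M}, {A, H}, {D, H}, {F, H}

{M}⁺: M→D adds D; D→F adds F; F→A adds A; DFM→H adds H → {A, D, F, H, M}.
{A, H}⁺: A→DF adds D, F; ADH→FM adds M → {A, D, F, H, M}.
{D, H}⁺: D→F adds F; DFH→M adds M; F→A adds A → {A, D, F, H, M}.
{F, H}⁺: F→A adds A; A→DF adds D; ADH→FM adds M → {A, D, F, H, M}.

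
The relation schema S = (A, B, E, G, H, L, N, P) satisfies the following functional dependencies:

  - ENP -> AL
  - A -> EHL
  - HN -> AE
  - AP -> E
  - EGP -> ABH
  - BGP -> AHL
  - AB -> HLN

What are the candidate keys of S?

Attributes G, P never appear on any right-hand side, so every candidate key must contain {G, P}.
{G, P}⁺ = {G, P}, which is not all of the schema, so we must add further attributes.
{A, G, P}⁺: A→EHL adds E, H, L; EGP→ABH adds B; AB→HLN adds N → {A, B, E, G, H, L, N, P}.
{B, G, P}⁺: BGP→AHL adds A, H, L; AB→HLN adds N; A→EHL adds E → {A, B, E, G, H, L, N, P}.
{E, G, P}⁺: EGP→ABH adds A, B, H; BGP→AHL adds L; AB→HLN adds N → {A, B, E, G, H, L, N, P}.
{G, H, N, P}⁺: HN→AE adds A, E; EGP→ABH adds B; BGP→AHL adds L → {A, B, E, G, H, L, N, P}.
Any other superkey contains one of these as a subset, so there are no further candidate keys.

(A, G, P), (B, G, P), (E, G, P), (G, H, N, P)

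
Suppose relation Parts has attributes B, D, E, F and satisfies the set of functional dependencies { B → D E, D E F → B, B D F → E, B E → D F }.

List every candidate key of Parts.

{B}⁺: B→DE adds D, E; BE→DF adds F → {B, D, E, F}.
{D, E, F}⁺: DEF→B adds B → {B, D, E, F}. Minimal: {E, F}⁺ = {E, F}; {D, F}⁺ = {D, F}; {D, E}⁺ = {D, E} — none reach the full schema.

B, DEF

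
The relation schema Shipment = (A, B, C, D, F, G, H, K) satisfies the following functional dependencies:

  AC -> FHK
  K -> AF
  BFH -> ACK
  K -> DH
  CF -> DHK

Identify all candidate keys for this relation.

{B, G, K}, {A, B, C, G}, {B, C, F, G}, {B, F, G, H}

{B, G, K}⁺: K→AF adds A, F; K→DH adds D, H; BFH→ACK adds C → {A, B, C, D, F, G, H, K}.
{A, B, C, G}⁺: AC→FHK adds F, H, K; K→DH adds D → {A, B, C, D, F, G, H, K}.
{B, C, F, G}⁺: CF→DHK adds D, H, K; K→AF adds A → {A, B, C, D, F, G, H, K}.
{B, F, G, H}⁺: BFH→ACK adds A, C, K; K→DH adds D → {A, B, C, D, F, G, H, K}.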